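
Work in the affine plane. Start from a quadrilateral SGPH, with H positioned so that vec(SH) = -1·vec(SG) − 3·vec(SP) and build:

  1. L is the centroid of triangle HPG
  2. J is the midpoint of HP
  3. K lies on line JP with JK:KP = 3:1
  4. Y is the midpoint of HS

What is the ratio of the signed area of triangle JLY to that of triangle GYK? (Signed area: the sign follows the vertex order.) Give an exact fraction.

[JLY]:[GYK] = 4/39

Set S = (0, 0), G = (1, 0), P = (0, 1), H = (-1, -3); any affine frame gives the same invariant.
1. L is the centroid of triangle HPG ⇒ L = (0, -2/3)
2. J is the midpoint of HP ⇒ J = (-1/2, -1)
3. K lies on line JP with JK:KP = 3:1 ⇒ K = (-1/8, 1/2)
4. Y is the midpoint of HS ⇒ Y = (-1/2, -3/2)
2·[JLY] = -1/4, 2·[GYK] = -39/16
[JLY]:[GYK] = -1/4:-39/16 = 4/39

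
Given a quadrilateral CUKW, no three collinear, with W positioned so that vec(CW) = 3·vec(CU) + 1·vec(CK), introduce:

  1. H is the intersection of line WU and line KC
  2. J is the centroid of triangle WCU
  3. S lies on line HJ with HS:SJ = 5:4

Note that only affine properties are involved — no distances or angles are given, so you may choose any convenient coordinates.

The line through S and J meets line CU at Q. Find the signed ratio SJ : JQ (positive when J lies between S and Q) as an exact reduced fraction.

Assign C = (0, 0), U = (1, 0), K = (0, 1), W = (3, 1) — the answer is frame-independent, so this choice is without loss of generality.
1. H is the intersection of line WU and line KC ⇒ H = (0, -1/2)
2. J is the centroid of triangle WCU ⇒ J = (4/3, 1/3)
3. S lies on line HJ with HS:SJ = 5:4 ⇒ S = (20/27, -1/27)
line SJ meets CU at Q = (4/5, 0)
J = S + t·(Q−S) with t = 10, so SJ:JQ = 10:-9

SJ:JQ = -10/9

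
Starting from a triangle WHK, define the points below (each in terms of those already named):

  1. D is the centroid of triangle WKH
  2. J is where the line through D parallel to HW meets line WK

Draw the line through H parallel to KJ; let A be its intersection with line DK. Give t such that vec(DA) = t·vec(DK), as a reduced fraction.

t = -2

Set W = (0, 0), H = (1, 0), K = (0, 1); any affine frame gives the same invariant.
1. D is the centroid of triangle WKH ⇒ D = (1/3, 1/3)
2. J is where the line through D parallel to HW meets line WK ⇒ J = (0, 1/3)
through H parallel to KJ: direction (0, -2/3); meets DK at A = (1, -1)
A = D + t·(K−D) with t = -2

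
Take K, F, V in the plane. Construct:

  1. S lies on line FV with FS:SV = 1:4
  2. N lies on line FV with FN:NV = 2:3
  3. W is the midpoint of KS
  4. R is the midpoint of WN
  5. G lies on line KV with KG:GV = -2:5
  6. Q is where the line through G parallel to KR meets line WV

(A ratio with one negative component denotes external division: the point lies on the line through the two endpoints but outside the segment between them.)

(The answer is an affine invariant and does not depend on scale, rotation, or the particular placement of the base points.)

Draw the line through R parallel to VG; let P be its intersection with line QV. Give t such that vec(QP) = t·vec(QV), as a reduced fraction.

t = 7/40

Work in coordinates with K = (0, 0), F = (1, 0), V = (0, 1).
1. S lies on line FV with FS:SV = 1:4 ⇒ S = (4/5, 1/5)
2. N lies on line FV with FN:NV = 2:3 ⇒ N = (3/5, 2/5)
3. W is the midpoint of KS ⇒ W = (2/5, 1/10)
4. R is the midpoint of WN ⇒ R = (1/2, 1/4)
5. G lies on line KV with KG:GV = -2:5 ⇒ G = (0, -2/3)
6. Q is where the line through G parallel to KR meets line WV ⇒ Q = (20/33, -4/11)
through R parallel to VG: direction (0, -5/3); meets QV at P = (1/2, -1/8)
P = Q + t·(V−Q) with t = 7/40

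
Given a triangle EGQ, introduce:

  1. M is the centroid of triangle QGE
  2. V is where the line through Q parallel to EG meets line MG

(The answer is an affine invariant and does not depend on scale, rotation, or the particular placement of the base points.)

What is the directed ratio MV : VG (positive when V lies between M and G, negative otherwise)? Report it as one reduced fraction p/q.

Work in coordinates with E = (0, 0), G = (1, 0), Q = (0, 1).
1. M is the centroid of triangle QGE ⇒ M = (1/3, 1/3)
2. V is where the line through Q parallel to EG meets line MG ⇒ V = (-1, 1)
V = M + t·(G−M) with t = -2, so MV:VG = t:(1−t) = -2:3

MV:VG = -2/3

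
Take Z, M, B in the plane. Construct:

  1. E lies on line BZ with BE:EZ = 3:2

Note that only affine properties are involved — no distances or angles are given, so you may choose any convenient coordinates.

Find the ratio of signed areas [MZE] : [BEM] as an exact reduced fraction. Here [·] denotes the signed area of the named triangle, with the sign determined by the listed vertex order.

Set Z = (0, 0), M = (1, 0), B = (0, 1); any affine frame gives the same invariant.
1. E lies on line BZ with BE:EZ = 3:2 ⇒ E = (0, 2/5)
2·[MZE] = -2/5, 2·[BEM] = 3/5
[MZE]:[BEM] = -2/5:3/5 = -2/3

[MZE]:[BEM] = -2/3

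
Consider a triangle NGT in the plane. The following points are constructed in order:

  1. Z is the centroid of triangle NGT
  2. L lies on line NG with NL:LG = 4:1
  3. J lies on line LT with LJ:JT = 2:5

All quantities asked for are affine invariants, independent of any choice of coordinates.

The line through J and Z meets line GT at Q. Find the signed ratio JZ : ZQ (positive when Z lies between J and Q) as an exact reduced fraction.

JZ:ZQ = -4/7

Work in coordinates with N = (0, 0), G = (1, 0), T = (0, 1).
1. Z is the centroid of triangle NGT ⇒ Z = (1/3, 1/3)
2. L lies on line NG with NL:LG = 4:1 ⇒ L = (4/5, 0)
3. J lies on line LT with LJ:JT = 2:5 ⇒ J = (4/7, 2/7)
line JZ meets GT at Q = (3/4, 1/4)
Z = J + t·(Q−J) with t = -4/3, so JZ:ZQ = -4/3:7/3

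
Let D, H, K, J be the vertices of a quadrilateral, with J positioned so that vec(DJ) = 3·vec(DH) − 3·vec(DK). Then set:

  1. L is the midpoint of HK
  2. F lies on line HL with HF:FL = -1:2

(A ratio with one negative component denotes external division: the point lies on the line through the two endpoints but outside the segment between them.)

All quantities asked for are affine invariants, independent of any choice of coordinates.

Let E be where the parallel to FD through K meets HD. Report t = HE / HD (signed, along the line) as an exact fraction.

Assign D = (0, 0), H = (1, 0), K = (0, 1), J = (3, -3) — the answer is frame-independent, so this choice is without loss of generality.
1. L is the midpoint of HK ⇒ L = (1/2, 1/2)
2. F lies on line HL with HF:FL = -1:2 ⇒ F = (3/2, -1/2)
through K parallel to FD: direction (-3/2, 1/2); meets HD at E = (3, 0)
E = H + t·(D−H) with t = -2

t = -2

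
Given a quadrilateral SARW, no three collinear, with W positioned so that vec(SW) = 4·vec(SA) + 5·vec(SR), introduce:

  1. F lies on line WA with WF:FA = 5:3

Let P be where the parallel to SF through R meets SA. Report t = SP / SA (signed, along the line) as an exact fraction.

t = -17/15

Assign S = (0, 0), A = (1, 0), R = (0, 1), W = (4, 5) — the answer is frame-independent, so this choice is without loss of generality.
1. F lies on line WA with WF:FA = 5:3 ⇒ F = (17/8, 15/8)
through R parallel to SF: direction (17/8, 15/8); meets SA at P = (-17/15, 0)
P = S + t·(A−S) with t = -17/15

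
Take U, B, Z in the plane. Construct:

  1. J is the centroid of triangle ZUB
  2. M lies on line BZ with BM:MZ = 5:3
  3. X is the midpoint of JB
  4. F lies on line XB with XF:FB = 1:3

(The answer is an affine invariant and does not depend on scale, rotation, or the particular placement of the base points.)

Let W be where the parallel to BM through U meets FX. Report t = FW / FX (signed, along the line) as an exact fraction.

t = 21

Assign U = (0, 0), B = (1, 0), Z = (0, 1) — the answer is frame-independent, so this choice is without loss of generality.
1. J is the centroid of triangle ZUB ⇒ J = (1/3, 1/3)
2. M lies on line BZ with BM:MZ = 5:3 ⇒ M = (3/8, 5/8)
3. X is the midpoint of JB ⇒ X = (2/3, 1/6)
4. F lies on line XB with XF:FB = 1:3 ⇒ F = (3/4, 1/8)
through U parallel to BM: direction (-5/8, 5/8); meets FX at W = (-1, 1)
W = F + t·(X−F) with t = 21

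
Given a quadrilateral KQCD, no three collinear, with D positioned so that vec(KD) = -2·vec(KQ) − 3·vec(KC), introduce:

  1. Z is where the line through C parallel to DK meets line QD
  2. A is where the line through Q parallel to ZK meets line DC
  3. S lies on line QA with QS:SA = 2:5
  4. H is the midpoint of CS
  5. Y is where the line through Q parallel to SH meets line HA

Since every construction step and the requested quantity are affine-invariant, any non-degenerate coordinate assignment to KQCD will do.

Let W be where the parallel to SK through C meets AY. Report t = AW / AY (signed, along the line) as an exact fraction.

t = 240/343

Work in coordinates with K = (0, 0), Q = (1, 0), C = (0, 1), D = (-2, -3).
1. Z is where the line through C parallel to DK meets line QD ⇒ Z = (-4, -5)
2. A is where the line through Q parallel to ZK meets line DC ⇒ A = (-3, -5)
3. S lies on line QA with QS:SA = 2:5 ⇒ S = (-1/7, -10/7)
4. H is the midpoint of CS ⇒ H = (-1/14, -3/14)
5. Y is where the line through Q parallel to SH meets line HA ⇒ Y = (11/10, 17/10)
through C parallel to SK: direction (1/7, 10/7); meets AY at W = (-45/343, -107/343)
W = A + t·(Y−A) with t = 240/343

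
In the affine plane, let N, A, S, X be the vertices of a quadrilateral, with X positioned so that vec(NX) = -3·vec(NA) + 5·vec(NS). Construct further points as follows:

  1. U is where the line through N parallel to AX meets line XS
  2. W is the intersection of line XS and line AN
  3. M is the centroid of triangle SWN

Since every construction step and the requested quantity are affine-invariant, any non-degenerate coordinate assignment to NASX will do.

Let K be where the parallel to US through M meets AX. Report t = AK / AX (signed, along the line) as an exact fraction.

Set N = (0, 0), A = (1, 0), S = (0, 1), X = (-3, 5); any affine frame gives the same invariant.
1. U is where the line through N parallel to AX meets line XS ⇒ U = (12, -15)
2. W is the intersection of line XS and line AN ⇒ W = (3/4, 0)
3. M is the centroid of triangle SWN ⇒ M = (1/4, 1/3)
through M parallel to US: direction (-12, 16); meets AX at K = (-7, 10)
K = A + t·(X−A) with t = 2

t = 2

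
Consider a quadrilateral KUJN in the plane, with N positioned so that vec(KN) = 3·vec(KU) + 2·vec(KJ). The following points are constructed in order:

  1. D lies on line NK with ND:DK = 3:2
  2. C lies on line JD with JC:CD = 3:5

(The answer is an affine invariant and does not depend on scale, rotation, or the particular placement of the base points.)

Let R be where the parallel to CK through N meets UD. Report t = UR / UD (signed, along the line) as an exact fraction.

t = -38/7

Choose coordinates K = (0, 0), U = (1, 0), J = (0, 1), N = (3, 2).
1. D lies on line NK with ND:DK = 3:2 ⇒ D = (6/5, 4/5)
2. C lies on line JD with JC:CD = 3:5 ⇒ C = (9/20, 37/40)
through N parallel to CK: direction (-9/20, -37/40); meets UD at R = (-3/35, -152/35)
R = U + t·(D−U) with t = -38/7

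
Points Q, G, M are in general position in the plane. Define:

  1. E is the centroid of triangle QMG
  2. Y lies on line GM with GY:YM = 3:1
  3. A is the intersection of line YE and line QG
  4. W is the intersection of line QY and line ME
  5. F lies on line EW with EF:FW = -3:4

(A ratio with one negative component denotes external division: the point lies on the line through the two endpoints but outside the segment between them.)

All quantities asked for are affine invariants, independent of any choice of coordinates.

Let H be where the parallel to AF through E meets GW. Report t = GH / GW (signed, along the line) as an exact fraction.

Assign Q = (0, 0), G = (1, 0), M = (0, 1) — the answer is frame-independent, so this choice is without loss of generality.
1. E is the centroid of triangle QMG ⇒ E = (1/3, 1/3)
2. Y lies on line GM with GY:YM = 3:1 ⇒ Y = (1/4, 3/4)
3. A is the intersection of line YE and line QG ⇒ A = (2/5, 0)
4. W is the intersection of line QY and line ME ⇒ W = (1/5, 3/5)
5. F lies on line EW with EF:FW = -3:4 ⇒ F = (11/15, -7/15)
through E parallel to AF: direction (1/3, -7/15); meets GW at H = (1/13, 9/13)
H = G + t·(W−G) with t = 15/13

t = 15/13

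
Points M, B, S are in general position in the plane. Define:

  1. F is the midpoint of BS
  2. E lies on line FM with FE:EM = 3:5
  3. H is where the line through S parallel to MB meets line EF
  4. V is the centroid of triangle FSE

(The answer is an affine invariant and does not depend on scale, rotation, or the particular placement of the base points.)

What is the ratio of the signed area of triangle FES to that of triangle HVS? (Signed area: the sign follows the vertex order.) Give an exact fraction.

[FES]:[HVS] = 9/19

Assign M = (0, 0), B = (1, 0), S = (0, 1) — the answer is frame-independent, so this choice is without loss of generality.
1. F is the midpoint of BS ⇒ F = (1/2, 1/2)
2. E lies on line FM with FE:EM = 3:5 ⇒ E = (5/16, 5/16)
3. H is where the line through S parallel to MB meets line EF ⇒ H = (1, 1)
4. V is the centroid of triangle FSE ⇒ V = (13/48, 29/48)
2·[FES] = -3/16, 2·[HVS] = -19/48
[FES]:[HVS] = -3/16:-19/48 = 9/19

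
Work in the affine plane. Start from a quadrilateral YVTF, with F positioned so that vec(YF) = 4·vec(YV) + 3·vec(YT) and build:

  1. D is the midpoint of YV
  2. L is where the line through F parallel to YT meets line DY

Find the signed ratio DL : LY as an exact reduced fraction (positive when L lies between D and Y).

Set Y = (0, 0), V = (1, 0), T = (0, 1), F = (4, 3); any affine frame gives the same invariant.
1. D is the midpoint of YV ⇒ D = (1/2, 0)
2. L is where the line through F parallel to YT meets line DY ⇒ L = (4, 0)
L = D + t·(Y−D) with t = -7, so DL:LY = t:(1−t) = -7:8

DL:LY = -7/8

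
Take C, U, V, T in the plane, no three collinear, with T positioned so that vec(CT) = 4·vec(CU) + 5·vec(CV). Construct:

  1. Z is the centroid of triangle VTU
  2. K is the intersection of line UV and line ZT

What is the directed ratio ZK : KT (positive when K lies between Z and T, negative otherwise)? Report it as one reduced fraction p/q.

ZK:KT = -1/3

Assign C = (0, 0), U = (1, 0), V = (0, 1), T = (4, 5) — the answer is frame-independent, so this choice is without loss of generality.
1. Z is the centroid of triangle VTU ⇒ Z = (5/3, 2)
2. K is the intersection of line UV and line ZT ⇒ K = (1/2, 1/2)
K = Z + t·(T−Z) with t = -1/2, so ZK:KT = t:(1−t) = -1/2:3/2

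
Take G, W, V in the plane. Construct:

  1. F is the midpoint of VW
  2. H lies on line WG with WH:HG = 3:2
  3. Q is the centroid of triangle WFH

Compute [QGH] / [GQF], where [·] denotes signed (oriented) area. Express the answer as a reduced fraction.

Set G = (0, 0), W = (1, 0), V = (0, 1); any affine frame gives the same invariant.
1. F is the midpoint of VW ⇒ F = (1/2, 1/2)
2. H lies on line WG with WH:HG = 3:2 ⇒ H = (2/5, 0)
3. Q is the centroid of triangle WFH ⇒ Q = (19/30, 1/6)
2·[QGH] = 1/15, 2·[GQF] = 7/30
[QGH]:[GQF] = 1/15:7/30 = 2/7

[QGH]:[GQF] = 2/7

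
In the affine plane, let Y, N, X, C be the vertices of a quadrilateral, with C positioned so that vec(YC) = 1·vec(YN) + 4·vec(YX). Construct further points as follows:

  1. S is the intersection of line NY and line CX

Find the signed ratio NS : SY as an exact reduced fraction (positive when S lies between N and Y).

NS:SY = -4

Assign Y = (0, 0), N = (1, 0), X = (0, 1), C = (1, 4) — the answer is frame-independent, so this choice is without loss of generality.
1. S is the intersection of line NY and line CX ⇒ S = (-1/3, 0)
S = N + t·(Y−N) with t = 4/3, so NS:SY = t:(1−t) = 4/3:-1/3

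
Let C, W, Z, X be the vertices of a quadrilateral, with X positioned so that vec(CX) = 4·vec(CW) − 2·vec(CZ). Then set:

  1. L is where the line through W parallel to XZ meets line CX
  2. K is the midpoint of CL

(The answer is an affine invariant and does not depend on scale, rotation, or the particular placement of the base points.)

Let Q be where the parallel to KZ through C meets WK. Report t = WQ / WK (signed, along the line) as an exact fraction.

t = 7

Work in coordinates with C = (0, 0), W = (1, 0), Z = (0, 1), X = (4, -2).
1. L is where the line through W parallel to XZ meets line CX ⇒ L = (3, -3/2)
2. K is the midpoint of CL ⇒ K = (3/2, -3/4)
through C parallel to KZ: direction (-3/2, 7/4); meets WK at Q = (9/2, -21/4)
Q = W + t·(K−W) with t = 7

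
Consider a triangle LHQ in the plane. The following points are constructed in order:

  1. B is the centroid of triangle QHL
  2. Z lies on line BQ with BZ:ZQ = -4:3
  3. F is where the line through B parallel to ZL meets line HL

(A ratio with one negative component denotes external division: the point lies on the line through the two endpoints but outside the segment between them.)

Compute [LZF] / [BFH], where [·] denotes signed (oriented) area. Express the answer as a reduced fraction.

Set L = (0, 0), H = (1, 0), Q = (0, 1); any affine frame gives the same invariant.
1. B is the centroid of triangle QHL ⇒ B = (1/3, 1/3)
2. Z lies on line BQ with BZ:ZQ = -4:3 ⇒ Z = (-1, 3)
3. F is where the line through B parallel to ZL meets line HL ⇒ F = (4/9, 0)
2·[LZF] = -4/3, 2·[BFH] = 5/27
[LZF]:[BFH] = -4/3:5/27 = -36/5

[LZF]:[BFH] = -36/5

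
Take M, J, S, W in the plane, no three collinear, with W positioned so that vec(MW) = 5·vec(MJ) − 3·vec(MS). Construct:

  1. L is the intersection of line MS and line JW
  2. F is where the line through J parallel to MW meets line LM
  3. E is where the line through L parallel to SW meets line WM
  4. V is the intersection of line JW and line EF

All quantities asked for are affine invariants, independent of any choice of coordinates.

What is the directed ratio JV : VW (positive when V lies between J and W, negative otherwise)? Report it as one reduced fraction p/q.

Set M = (0, 0), J = (1, 0), S = (0, 1), W = (5, -3); any affine frame gives the same invariant.
1. L is the intersection of line MS and line JW ⇒ L = (0, 3/4)
2. F is where the line through J parallel to MW meets line LM ⇒ F = (0, 3/5)
3. E is where the line through L parallel to SW meets line WM ⇒ E = (15/4, -9/4)
4. V is the intersection of line JW and line EF ⇒ V = (-15, 12)
V = J + t·(W−J) with t = -4, so JV:VW = t:(1−t) = -4:5

JV:VW = -4/5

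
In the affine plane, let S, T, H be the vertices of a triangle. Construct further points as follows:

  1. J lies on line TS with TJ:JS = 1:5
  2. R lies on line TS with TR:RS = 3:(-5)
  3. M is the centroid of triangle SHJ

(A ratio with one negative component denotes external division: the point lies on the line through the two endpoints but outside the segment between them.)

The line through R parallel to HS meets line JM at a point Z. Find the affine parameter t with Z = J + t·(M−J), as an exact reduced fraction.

Assign S = (0, 0), T = (1, 0), H = (0, 1) — the answer is frame-independent, so this choice is without loss of generality.
1. J lies on line TS with TJ:JS = 1:5 ⇒ J = (5/6, 0)
2. R lies on line TS with TR:RS = 3:(-5) ⇒ R = (5/2, 0)
3. M is the centroid of triangle SHJ ⇒ M = (5/18, 1/3)
through R parallel to HS: direction (0, -1); meets JM at Z = (5/2, -1)
Z = J + t·(M−J) with t = -3

t = -3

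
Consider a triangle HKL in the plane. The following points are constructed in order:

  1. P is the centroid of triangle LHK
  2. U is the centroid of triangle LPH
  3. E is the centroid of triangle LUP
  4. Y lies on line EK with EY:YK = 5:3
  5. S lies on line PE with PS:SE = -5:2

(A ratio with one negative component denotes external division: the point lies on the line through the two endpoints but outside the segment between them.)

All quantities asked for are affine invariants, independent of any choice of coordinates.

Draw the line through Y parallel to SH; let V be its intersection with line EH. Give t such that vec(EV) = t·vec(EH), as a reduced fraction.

Assign H = (0, 0), K = (1, 0), L = (0, 1) — the answer is frame-independent, so this choice is without loss of generality.
1. P is the centroid of triangle LHK ⇒ P = (1/3, 1/3)
2. U is the centroid of triangle LPH ⇒ U = (1/9, 4/9)
3. E is the centroid of triangle LUP ⇒ E = (4/27, 16/27)
4. Y lies on line EK with EY:YK = 5:3 ⇒ Y = (49/72, 2/9)
5. S lies on line PE with PS:SE = -5:2 ⇒ S = (2/81, 62/81)
through Y parallel to SH: direction (-2/81, -62/81); meets EH at V = (167/216, 167/54)
V = E + t·(H−E) with t = -135/32

t = -135/32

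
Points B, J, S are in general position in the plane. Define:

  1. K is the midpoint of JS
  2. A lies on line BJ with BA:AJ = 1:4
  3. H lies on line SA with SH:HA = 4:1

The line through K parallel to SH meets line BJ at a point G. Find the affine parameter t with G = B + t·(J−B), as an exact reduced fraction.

Assign B = (0, 0), J = (1, 0), S = (0, 1) — the answer is frame-independent, so this choice is without loss of generality.
1. K is the midpoint of JS ⇒ K = (1/2, 1/2)
2. A lies on line BJ with BA:AJ = 1:4 ⇒ A = (1/5, 0)
3. H lies on line SA with SH:HA = 4:1 ⇒ H = (4/25, 1/5)
through K parallel to SH: direction (4/25, -4/5); meets BJ at G = (3/5, 0)
G = B + t·(J−B) with t = 3/5

t = 3/5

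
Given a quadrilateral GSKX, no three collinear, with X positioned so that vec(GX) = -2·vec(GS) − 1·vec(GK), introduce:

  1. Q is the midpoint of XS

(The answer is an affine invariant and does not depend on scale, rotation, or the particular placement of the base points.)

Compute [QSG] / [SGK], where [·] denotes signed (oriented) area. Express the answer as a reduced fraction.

[QSG]:[SGK] = -1/2

Set G = (0, 0), S = (1, 0), K = (0, 1), X = (-2, -1); any affine frame gives the same invariant.
1. Q is the midpoint of XS ⇒ Q = (-1/2, -1/2)
2·[QSG] = 1/2, 2·[SGK] = -1
[QSG]:[SGK] = 1/2:-1 = -1/2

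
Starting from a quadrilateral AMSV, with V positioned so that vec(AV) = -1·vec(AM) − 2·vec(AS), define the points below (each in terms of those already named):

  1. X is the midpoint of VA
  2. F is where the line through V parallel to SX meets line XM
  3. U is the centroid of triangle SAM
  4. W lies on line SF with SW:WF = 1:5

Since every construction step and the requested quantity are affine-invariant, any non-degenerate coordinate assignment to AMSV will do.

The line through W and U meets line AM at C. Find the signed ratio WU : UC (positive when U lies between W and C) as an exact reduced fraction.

Assign A = (0, 0), M = (1, 0), S = (0, 1), V = (-1, -2) — the answer is frame-independent, so this choice is without loss of generality.
1. X is the midpoint of VA ⇒ X = (-1/2, -1)
2. F is where the line through V parallel to SX meets line XM ⇒ F = (-4/5, -6/5)
3. U is the centroid of triangle SAM ⇒ U = (1/3, 1/3)
4. W lies on line SF with SW:WF = 1:5 ⇒ W = (-2/15, 19/30)
line WU meets AM at C = (23/27, 0)
U = W + t·(C−W) with t = 9/19, so WU:UC = 9/19:10/19

WU:UC = 9/10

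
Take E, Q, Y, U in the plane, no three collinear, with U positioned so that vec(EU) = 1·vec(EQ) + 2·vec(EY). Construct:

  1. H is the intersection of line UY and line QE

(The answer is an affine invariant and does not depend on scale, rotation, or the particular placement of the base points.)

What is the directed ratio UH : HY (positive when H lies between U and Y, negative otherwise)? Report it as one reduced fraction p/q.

Work in coordinates with E = (0, 0), Q = (1, 0), Y = (0, 1), U = (1, 2).
1. H is the intersection of line UY and line QE ⇒ H = (-1, 0)
H = U + t·(Y−U) with t = 2, so UH:HY = t:(1−t) = 2:-1

UH:HY = -2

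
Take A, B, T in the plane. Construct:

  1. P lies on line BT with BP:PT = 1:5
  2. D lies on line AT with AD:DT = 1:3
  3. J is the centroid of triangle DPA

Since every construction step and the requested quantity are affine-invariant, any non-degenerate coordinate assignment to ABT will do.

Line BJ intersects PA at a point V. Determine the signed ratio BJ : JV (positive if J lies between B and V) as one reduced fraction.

BJ:JV = -17/5

Assign A = (0, 0), B = (1, 0), T = (0, 1) — the answer is frame-independent, so this choice is without loss of generality.
1. P lies on line BT with BP:PT = 1:5 ⇒ P = (5/6, 1/6)
2. D lies on line AT with AD:DT = 1:3 ⇒ D = (0, 1/4)
3. J is the centroid of triangle DPA ⇒ J = (5/18, 5/36)
line BJ meets PA at V = (25/51, 5/51)
J = B + t·(V−B) with t = 17/12, so BJ:JV = 17/12:-5/12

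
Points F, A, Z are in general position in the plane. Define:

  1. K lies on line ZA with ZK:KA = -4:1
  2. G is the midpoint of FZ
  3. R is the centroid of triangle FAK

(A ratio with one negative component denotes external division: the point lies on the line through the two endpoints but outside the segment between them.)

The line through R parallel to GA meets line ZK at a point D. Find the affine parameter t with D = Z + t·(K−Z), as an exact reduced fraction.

t = 13/12

Choose coordinates F = (0, 0), A = (1, 0), Z = (0, 1).
1. K lies on line ZA with ZK:KA = -4:1 ⇒ K = (4/3, -1/3)
2. G is the midpoint of FZ ⇒ G = (0, 1/2)
3. R is the centroid of triangle FAK ⇒ R = (7/9, -1/9)
through R parallel to GA: direction (1, -1/2); meets ZK at D = (13/9, -4/9)
D = Z + t·(K−Z) with t = 13/12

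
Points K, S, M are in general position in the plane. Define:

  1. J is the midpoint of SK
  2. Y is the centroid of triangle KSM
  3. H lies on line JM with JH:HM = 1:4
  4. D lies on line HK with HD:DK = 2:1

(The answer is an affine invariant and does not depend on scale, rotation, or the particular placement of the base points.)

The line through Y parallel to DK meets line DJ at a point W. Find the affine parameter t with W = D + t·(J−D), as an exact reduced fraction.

Assign K = (0, 0), S = (1, 0), M = (0, 1) — the answer is frame-independent, so this choice is without loss of generality.
1. J is the midpoint of SK ⇒ J = (1/2, 0)
2. Y is the centroid of triangle KSM ⇒ Y = (1/3, 1/3)
3. H lies on line JM with JH:HM = 1:4 ⇒ H = (2/5, 1/5)
4. D lies on line HK with HD:DK = 2:1 ⇒ D = (2/15, 1/15)
through Y parallel to DK: direction (-2/15, -1/15); meets DJ at W = (-1/9, 1/9)
W = D + t·(J−D) with t = -2/3

t = -2/3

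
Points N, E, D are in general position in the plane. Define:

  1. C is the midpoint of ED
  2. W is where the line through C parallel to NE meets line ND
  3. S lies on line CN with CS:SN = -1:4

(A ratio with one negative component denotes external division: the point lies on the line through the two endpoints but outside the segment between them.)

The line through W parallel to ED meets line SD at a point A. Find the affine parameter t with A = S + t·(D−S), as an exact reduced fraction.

t = 5/2

Assign N = (0, 0), E = (1, 0), D = (0, 1) — the answer is frame-independent, so this choice is without loss of generality.
1. C is the midpoint of ED ⇒ C = (1/2, 1/2)
2. W is where the line through C parallel to NE meets line ND ⇒ W = (0, 1/2)
3. S lies on line CN with CS:SN = -1:4 ⇒ S = (2/3, 2/3)
through W parallel to ED: direction (-1, 1); meets SD at A = (-1, 3/2)
A = S + t·(D−S) with t = 5/2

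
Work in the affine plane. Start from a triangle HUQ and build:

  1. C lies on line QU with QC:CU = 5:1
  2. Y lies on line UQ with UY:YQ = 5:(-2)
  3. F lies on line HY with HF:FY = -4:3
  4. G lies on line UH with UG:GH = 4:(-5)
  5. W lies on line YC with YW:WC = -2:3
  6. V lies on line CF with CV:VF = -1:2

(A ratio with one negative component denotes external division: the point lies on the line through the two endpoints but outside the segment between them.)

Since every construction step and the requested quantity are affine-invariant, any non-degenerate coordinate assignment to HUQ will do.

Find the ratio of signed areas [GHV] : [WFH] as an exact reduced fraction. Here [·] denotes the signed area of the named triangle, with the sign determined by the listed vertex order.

Choose coordinates H = (0, 0), U = (1, 0), Q = (0, 1).
1. C lies on line QU with QC:CU = 5:1 ⇒ C = (5/6, 1/6)
2. Y lies on line UQ with UY:YQ = 5:(-2) ⇒ Y = (-2/3, 5/3)
3. F lies on line HY with HF:FY = -4:3 ⇒ F = (-8/3, 20/3)
4. G lies on line UH with UG:GH = 4:(-5) ⇒ G = (5, 0)
5. W lies on line YC with YW:WC = -2:3 ⇒ W = (-11/3, 14/3)
6. V lies on line CF with CV:VF = -1:2 ⇒ V = (13/3, -19/3)
2·[GHV] = 95/3, 2·[WFH] = -12
[GHV]:[WFH] = 95/3:-12 = -95/36

[GHV]:[WFH] = -95/36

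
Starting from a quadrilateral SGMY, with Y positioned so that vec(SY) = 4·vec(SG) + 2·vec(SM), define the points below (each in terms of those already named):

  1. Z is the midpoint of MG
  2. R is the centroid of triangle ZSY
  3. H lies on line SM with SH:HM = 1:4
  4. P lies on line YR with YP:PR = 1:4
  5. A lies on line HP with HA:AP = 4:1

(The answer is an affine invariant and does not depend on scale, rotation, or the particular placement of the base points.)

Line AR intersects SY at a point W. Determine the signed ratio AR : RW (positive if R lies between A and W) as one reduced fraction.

AR:RW = -9/25

Assign S = (0, 0), G = (1, 0), M = (0, 1), Y = (4, 2) — the answer is frame-independent, so this choice is without loss of generality.
1. Z is the midpoint of MG ⇒ Z = (1/2, 1/2)
2. R is the centroid of triangle ZSY ⇒ R = (3/2, 5/6)
3. H lies on line SM with SH:HM = 1:4 ⇒ H = (0, 1/5)
4. P lies on line YR with YP:PR = 1:4 ⇒ P = (7/2, 53/30)
5. A lies on line HP with HA:AP = 4:1 ⇒ A = (14/5, 109/75)
line AR meets SY at W = (46/9, 23/9)
R = A + t·(W−A) with t = -9/16, so AR:RW = -9/16:25/16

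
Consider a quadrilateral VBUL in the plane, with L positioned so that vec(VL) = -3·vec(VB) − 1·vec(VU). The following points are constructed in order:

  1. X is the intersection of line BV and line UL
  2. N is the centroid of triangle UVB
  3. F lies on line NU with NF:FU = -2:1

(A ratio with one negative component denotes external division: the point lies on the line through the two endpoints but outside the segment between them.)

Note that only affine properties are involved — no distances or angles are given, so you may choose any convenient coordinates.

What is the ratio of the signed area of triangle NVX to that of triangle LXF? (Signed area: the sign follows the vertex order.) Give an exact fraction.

Choose coordinates V = (0, 0), B = (1, 0), U = (0, 1), L = (-3, -1).
1. X is the intersection of line BV and line UL ⇒ X = (-3/2, 0)
2. N is the centroid of triangle UVB ⇒ N = (1/3, 1/3)
3. F lies on line NU with NF:FU = -2:1 ⇒ F = (-1/3, 5/3)
2·[NVX] = -1/2, 2·[LXF] = 4/3
[NVX]:[LXF] = -1/2:4/3 = -3/8

[NVX]:[LXF] = -3/8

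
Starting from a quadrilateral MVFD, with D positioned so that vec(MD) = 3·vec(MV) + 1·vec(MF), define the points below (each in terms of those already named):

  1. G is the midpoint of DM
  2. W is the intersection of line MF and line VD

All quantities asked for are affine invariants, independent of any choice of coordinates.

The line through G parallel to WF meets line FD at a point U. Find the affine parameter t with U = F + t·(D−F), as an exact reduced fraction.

Choose coordinates M = (0, 0), V = (1, 0), F = (0, 1), D = (3, 1).
1. G is the midpoint of DM ⇒ G = (3/2, 1/2)
2. W is the intersection of line MF and line VD ⇒ W = (0, -1/2)
through G parallel to WF: direction (0, 3/2); meets FD at U = (3/2, 1)
U = F + t·(D−F) with t = 1/2

t = 1/2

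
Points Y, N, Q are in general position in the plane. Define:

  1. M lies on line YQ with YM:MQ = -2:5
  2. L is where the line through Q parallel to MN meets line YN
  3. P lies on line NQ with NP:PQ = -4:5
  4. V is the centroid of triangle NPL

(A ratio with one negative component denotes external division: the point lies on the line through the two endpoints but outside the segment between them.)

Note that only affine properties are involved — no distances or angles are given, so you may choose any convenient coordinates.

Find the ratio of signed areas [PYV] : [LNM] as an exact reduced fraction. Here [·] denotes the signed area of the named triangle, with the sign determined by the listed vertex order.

[PYV]:[LNM] = -2/5

Set Y = (0, 0), N = (1, 0), Q = (0, 1); any affine frame gives the same invariant.
1. M lies on line YQ with YM:MQ = -2:5 ⇒ M = (0, -2/3)
2. L is where the line through Q parallel to MN meets line YN ⇒ L = (-3/2, 0)
3. P lies on line NQ with NP:PQ = -4:5 ⇒ P = (5, -4)
4. V is the centroid of triangle NPL ⇒ V = (3/2, -4/3)
2·[PYV] = 2/3, 2·[LNM] = -5/3
[PYV]:[LNM] = 2/3:-5/3 = -2/5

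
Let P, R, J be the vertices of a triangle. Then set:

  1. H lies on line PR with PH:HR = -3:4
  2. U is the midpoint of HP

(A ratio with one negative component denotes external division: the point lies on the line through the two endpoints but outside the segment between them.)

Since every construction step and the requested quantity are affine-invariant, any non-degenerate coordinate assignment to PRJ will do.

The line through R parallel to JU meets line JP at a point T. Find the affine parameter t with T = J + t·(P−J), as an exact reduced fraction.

Choose coordinates P = (0, 0), R = (1, 0), J = (0, 1).
1. H lies on line PR with PH:HR = -3:4 ⇒ H = (-3, 0)
2. U is the midpoint of HP ⇒ U = (-3/2, 0)
through R parallel to JU: direction (-3/2, -1); meets JP at T = (0, -2/3)
T = J + t·(P−J) with t = 5/3

t = 5/3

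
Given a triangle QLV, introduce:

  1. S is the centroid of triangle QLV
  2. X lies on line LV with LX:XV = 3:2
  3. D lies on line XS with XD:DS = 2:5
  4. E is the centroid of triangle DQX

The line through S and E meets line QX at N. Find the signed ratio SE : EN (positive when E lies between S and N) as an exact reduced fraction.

Choose coordinates Q = (0, 0), L = (1, 0), V = (0, 1).
1. S is the centroid of triangle QLV ⇒ S = (1/3, 1/3)
2. X lies on line LV with LX:XV = 3:2 ⇒ X = (2/5, 3/5)
3. D lies on line XS with XD:DS = 2:5 ⇒ D = (8/21, 11/21)
4. E is the centroid of triangle DQX ⇒ E = (82/315, 118/315)
line SE meets QX at N = (24/95, 36/95)
E = S + t·(N−S) with t = 19/21, so SE:EN = 19/21:2/21

SE:EN = 19/2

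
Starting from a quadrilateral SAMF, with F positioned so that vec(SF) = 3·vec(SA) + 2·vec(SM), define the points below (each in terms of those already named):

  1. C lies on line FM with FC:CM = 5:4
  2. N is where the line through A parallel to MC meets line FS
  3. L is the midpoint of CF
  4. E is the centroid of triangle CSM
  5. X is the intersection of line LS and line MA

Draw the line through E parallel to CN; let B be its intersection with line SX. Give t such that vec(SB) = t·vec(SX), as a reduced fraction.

Work in coordinates with S = (0, 0), A = (1, 0), M = (0, 1), F = (3, 2).
1. C lies on line FM with FC:CM = 5:4 ⇒ C = (4/3, 13/9)
2. N is where the line through A parallel to MC meets line FS ⇒ N = (-1, -2/3)
3. L is the midpoint of CF ⇒ L = (13/6, 31/18)
4. E is the centroid of triangle CSM ⇒ E = (4/9, 22/27)
5. X is the intersection of line LS and line MA ⇒ X = (39/70, 31/70)
through E parallel to CN: direction (-7/3, -19/9); meets SX at B = (-169/45, -403/135)
B = S + t·(X−S) with t = -182/27

t = -182/27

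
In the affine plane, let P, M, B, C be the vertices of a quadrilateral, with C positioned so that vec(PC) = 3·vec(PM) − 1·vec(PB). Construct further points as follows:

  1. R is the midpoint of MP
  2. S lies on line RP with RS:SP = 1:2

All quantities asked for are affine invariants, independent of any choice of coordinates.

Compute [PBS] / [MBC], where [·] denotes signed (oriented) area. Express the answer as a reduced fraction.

Set P = (0, 0), M = (1, 0), B = (0, 1), C = (3, -1); any affine frame gives the same invariant.
1. R is the midpoint of MP ⇒ R = (1/2, 0)
2. S lies on line RP with RS:SP = 1:2 ⇒ S = (1/3, 0)
2·[PBS] = -1/3, 2·[MBC] = -1
[PBS]:[MBC] = -1/3:-1 = 1/3

[PBS]:[MBC] = 1/3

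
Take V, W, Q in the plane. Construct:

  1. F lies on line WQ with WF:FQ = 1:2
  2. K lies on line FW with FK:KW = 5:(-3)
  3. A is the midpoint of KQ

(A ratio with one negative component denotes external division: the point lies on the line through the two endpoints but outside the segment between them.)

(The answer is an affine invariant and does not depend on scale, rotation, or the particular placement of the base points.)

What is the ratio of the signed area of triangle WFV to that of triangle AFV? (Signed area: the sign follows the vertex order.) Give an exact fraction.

[WFV]:[AFV] = 4

Work in coordinates with V = (0, 0), W = (1, 0), Q = (0, 1).
1. F lies on line WQ with WF:FQ = 1:2 ⇒ F = (2/3, 1/3)
2. K lies on line FW with FK:KW = 5:(-3) ⇒ K = (3/2, -1/2)
3. A is the midpoint of KQ ⇒ A = (3/4, 1/4)
2·[WFV] = 1/3, 2·[AFV] = 1/12
[WFV]:[AFV] = 1/3:1/12 = 4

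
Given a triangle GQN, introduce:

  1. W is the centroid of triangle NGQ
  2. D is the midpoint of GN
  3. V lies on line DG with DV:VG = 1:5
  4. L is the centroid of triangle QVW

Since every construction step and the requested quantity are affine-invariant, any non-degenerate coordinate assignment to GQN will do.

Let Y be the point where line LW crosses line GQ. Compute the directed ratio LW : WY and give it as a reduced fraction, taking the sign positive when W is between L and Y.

Work in coordinates with G = (0, 0), Q = (1, 0), N = (0, 1).
1. W is the centroid of triangle NGQ ⇒ W = (1/3, 1/3)
2. D is the midpoint of GN ⇒ D = (0, 1/2)
3. V lies on line DG with DV:VG = 1:5 ⇒ V = (0, 5/12)
4. L is the centroid of triangle QVW ⇒ L = (4/9, 1/4)
line LW meets GQ at Y = (7/9, 0)
W = L + t·(Y−L) with t = -1/3, so LW:WY = -1/3:4/3

LW:WY = -1/4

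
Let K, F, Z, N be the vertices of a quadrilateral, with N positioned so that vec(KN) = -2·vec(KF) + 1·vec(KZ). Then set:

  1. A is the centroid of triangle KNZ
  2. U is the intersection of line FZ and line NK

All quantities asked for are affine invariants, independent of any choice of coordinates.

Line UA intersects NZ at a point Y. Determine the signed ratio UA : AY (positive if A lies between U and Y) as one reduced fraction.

UA:AY = 5

Set K = (0, 0), F = (1, 0), Z = (0, 1), N = (-2, 1); any affine frame gives the same invariant.
1. A is the centroid of triangle KNZ ⇒ A = (-2/3, 2/3)
2. U is the intersection of line FZ and line NK ⇒ U = (2, -1)
line UA meets NZ at Y = (-6/5, 1)
A = U + t·(Y−U) with t = 5/6, so UA:AY = 5/6:1/6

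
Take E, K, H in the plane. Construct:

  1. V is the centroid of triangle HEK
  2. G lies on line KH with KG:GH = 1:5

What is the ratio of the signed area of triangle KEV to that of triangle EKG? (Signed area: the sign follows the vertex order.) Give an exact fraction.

[KEV]:[EKG] = -2

Work in coordinates with E = (0, 0), K = (1, 0), H = (0, 1).
1. V is the centroid of triangle HEK ⇒ V = (1/3, 1/3)
2. G lies on line KH with KG:GH = 1:5 ⇒ G = (5/6, 1/6)
2·[KEV] = -1/3, 2·[EKG] = 1/6
[KEV]:[EKG] = -1/3:1/6 = -2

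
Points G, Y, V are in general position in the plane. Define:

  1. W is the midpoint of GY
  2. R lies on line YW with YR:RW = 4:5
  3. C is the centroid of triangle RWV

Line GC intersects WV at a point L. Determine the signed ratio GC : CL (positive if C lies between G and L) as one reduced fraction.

Choose coordinates G = (0, 0), Y = (1, 0), V = (0, 1).
1. W is the midpoint of GY ⇒ W = (1/2, 0)
2. R lies on line YW with YR:RW = 4:5 ⇒ R = (7/9, 0)
3. C is the centroid of triangle RWV ⇒ C = (23/54, 1/3)
line GC meets WV at L = (23/64, 9/32)
C = G + t·(L−G) with t = 32/27, so GC:CL = 32/27:-5/27

GC:CL = -32/5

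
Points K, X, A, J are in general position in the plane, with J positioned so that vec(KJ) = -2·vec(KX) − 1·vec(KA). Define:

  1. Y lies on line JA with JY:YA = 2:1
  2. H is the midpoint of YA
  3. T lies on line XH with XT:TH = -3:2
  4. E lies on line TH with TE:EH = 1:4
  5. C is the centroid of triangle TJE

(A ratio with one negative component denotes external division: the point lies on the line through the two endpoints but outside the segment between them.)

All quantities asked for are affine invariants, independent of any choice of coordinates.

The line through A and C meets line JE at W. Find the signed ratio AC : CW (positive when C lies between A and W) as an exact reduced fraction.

AC:CW = -77/5

Assign K = (0, 0), X = (1, 0), A = (0, 1), J = (-2, -1) — the answer is frame-independent, so this choice is without loss of generality.
1. Y lies on line JA with JY:YA = 2:1 ⇒ Y = (-2/3, 1/3)
2. H is the midpoint of YA ⇒ H = (-1/3, 2/3)
3. T lies on line XH with XT:TH = -3:2 ⇒ T = (-3, 2)
4. E lies on line TH with TE:EH = 1:4 ⇒ E = (-37/15, 26/15)
5. C is the centroid of triangle TJE ⇒ C = (-112/45, 41/45)
line AC meets JE at W = (-128/55, 353/385)
C = A + t·(W−A) with t = 77/72, so AC:CW = 77/72:-5/72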